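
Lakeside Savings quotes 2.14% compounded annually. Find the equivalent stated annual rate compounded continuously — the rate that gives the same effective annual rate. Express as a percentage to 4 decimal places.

Compounded annually, EAR = nominal = 0.021400.
Equivalent continuous rate: r = ln(1 + 0.021400) = 0.021174 = 2.1174%.

2.1174%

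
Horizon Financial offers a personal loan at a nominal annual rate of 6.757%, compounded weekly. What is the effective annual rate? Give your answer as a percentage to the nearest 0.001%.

6.986%

EAR = (1 + 0.06757/52)^52 − 1.
= (1 + 0.001299)^52 − 1 = 1.069858 − 1 = 6.986%.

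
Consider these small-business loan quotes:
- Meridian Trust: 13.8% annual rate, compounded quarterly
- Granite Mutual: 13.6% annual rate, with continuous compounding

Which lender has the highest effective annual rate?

Granite Mutual

Meridian Trust: (1 + 0.138/4)^4 − 1 = 14.531%
Granite Mutual: e^0.136 − 1 = 14.568%
The highest effective annual rate is Granite Mutual at 14.568%.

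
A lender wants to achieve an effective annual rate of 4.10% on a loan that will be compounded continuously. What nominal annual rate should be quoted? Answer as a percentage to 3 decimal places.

Continuous: nominal r satisfies e^r − 1 = 0.0410.
r = ln(1 + 0.0410) = ln(1.0410) = 0.040182 = 4.018%.

4.018%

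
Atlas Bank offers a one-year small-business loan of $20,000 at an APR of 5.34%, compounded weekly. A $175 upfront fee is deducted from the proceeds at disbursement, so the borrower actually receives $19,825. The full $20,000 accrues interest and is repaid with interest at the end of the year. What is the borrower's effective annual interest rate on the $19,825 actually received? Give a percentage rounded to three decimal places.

Amount owed after one year: 20,000 × (1 + 0.0534/52)^52 = 20,000 × 1.054823 = $21,096.45.
Effective rate on net proceeds: 21,096.45 / 19,825 − 1 = 0.064134 = 6.413%.

6.413%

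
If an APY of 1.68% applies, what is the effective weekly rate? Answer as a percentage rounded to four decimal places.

0.0320%

The per-week rate i satisfies (1 + i)^52 = 1 + 0.0168.
i = 1.0168^(1/52) − 1 = 0.0003204 = 0.0320%.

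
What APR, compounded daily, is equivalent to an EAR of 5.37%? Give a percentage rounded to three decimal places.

(1 + r/365)^365 − 1 = 0.0537, so 1 + r/365 = 1.0537^(1/365).
r/365 = 0.000143, so r = 0.052312 = 5.231%.

5.231%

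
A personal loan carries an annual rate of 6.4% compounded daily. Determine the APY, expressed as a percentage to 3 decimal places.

EAR = (1 + 0.064/365)^365 − 1.
= 1.066086 − 1 = 6.609%.

6.609%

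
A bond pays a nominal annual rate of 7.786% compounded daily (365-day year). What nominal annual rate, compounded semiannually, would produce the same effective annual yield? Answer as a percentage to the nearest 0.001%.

7.939%

EAR = (1 + 0.07786/365)^365 − 1 = 0.080962.
Solve (1 + r/2)^2 = 1.080962: r/2 = 1.080962^(1/2) − 1 = 0.039693, so r = 0.079387 = 7.939%.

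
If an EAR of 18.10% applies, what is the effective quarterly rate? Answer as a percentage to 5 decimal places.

4.24674%

The per-quarter rate i satisfies (1 + i)^4 = 1 + 0.1810.
i = 1.1810^(1/4) − 1 = 0.0424674 = 4.24674%.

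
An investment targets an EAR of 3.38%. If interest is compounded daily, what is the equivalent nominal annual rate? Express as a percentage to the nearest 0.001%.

(1 + r/365)^365 − 1 = 0.0338, so 1 + r/365 = 1.0338^(1/365).
r/365 = 0.000091, so r = 0.033243 = 3.324%.

3.324%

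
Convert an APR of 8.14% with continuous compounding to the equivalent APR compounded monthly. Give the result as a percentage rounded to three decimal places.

8.168%

EAR under continuous compounding: e^0.0814 − 1 = 0.084805.
Solve (1 + r/12)^12 = 1.084805: r/12 = 1.084805^(1/12) − 1 = 0.006806, so r = 0.081677 = 8.168%.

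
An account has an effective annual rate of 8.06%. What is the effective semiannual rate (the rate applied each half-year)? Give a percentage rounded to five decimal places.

3.95191%

The per-half-year rate i satisfies (1 + i)^2 = 1 + 0.0806.
i = 1.0806^(1/2) − 1 = 0.0395191 = 3.95191%.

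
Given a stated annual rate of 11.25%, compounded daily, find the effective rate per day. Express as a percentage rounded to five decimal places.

0.03082%

With a nominal annual rate compounded daily, the periodic rate is the nominal rate divided by 365.
i = 0.1125 / 365 = 0.0003082 = 0.03082%.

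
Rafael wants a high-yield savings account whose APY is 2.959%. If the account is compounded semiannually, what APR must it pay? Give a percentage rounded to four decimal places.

2.9374%

(1 + r/2)^2 − 1 = 0.02959, so 1 + r/2 = 1.02959^(1/2).
r/2 = 0.014687, so r = 0.029374 = 2.9374%.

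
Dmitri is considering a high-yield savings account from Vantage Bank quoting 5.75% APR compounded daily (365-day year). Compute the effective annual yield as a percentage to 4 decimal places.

5.9180%

EAR = (1 + 0.0575/365)^365 − 1.
= 1.059180 − 1 = 5.9180%.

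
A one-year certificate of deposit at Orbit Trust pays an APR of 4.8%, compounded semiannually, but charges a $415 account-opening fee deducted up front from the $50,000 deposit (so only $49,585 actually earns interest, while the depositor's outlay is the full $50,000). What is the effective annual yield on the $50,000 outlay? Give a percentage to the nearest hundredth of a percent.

Value after one year: 49,585 × (1 + 0.048/2)^2 = 49,585 × 1.048576 = $51,993.64.
Effective yield on the $50,000 outlay: 51,993.64 / 50,000 − 1 = 0.039873 = 3.99%.

3.99%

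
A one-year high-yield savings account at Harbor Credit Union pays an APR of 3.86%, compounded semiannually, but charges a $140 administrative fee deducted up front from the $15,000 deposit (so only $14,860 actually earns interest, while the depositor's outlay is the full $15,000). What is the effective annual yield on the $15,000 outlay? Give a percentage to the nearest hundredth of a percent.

Value after one year: 14,860 × (1 + 0.0386/2)^2 = 14,860 × 1.038972 = $15,439.13.
Effective yield on the $15,000 outlay: 15,439.13 / 15,000 − 1 = 0.029275 = 2.93%.

2.93%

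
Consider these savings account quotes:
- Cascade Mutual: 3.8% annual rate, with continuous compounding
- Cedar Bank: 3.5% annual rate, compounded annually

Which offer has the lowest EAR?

Cascade Mutual: e^0.038 − 1 = 3.873%
Cedar Bank: compounded annually, EAR = 3.500%
The lowest effective annual rate is Cedar Bank at 3.500%.

Cedar Bank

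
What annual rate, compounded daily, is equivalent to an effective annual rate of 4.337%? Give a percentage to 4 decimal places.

(1 + r/365)^365 − 1 = 0.04337, so 1 + r/365 = 1.04337^(1/365).
r/365 = 0.000116, so r = 0.042458 = 4.2458%.

4.2458%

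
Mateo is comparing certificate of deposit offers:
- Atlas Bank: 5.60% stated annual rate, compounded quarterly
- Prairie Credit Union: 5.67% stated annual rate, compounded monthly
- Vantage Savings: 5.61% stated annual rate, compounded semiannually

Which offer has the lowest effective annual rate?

Atlas Bank: (1 + 0.0560/4)^4 − 1 = 5.719%
Prairie Credit Union: (1 + 0.0567/12)^12 − 1 = 5.820%
Vantage Savings: (1 + 0.0561/2)^2 − 1 = 5.689%
The lowest effective annual rate is Vantage Savings at 5.689%.

Vantage Savings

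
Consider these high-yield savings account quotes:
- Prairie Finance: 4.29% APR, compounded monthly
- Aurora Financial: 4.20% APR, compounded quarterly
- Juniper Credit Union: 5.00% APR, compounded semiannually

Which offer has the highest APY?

Juniper Credit Union

Prairie Finance: (1 + 0.0429/12)^12 − 1 = 4.375%
Aurora Financial: (1 + 0.0420/4)^4 − 1 = 4.267%
Juniper Credit Union: (1 + 0.0500/2)^2 − 1 = 5.062%
The highest effective annual rate is Juniper Credit Union at 5.062%.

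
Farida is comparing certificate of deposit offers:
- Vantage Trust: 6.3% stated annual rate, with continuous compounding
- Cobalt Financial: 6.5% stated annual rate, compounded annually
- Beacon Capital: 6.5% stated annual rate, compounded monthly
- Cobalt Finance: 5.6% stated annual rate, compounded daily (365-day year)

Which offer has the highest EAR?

Beacon Capital

Vantage Trust: e^0.063 − 1 = 6.503%
Cobalt Financial: compounded annually, EAR = 6.500%
Beacon Capital: (1 + 0.065/12)^12 − 1 = 6.697%
Cobalt Finance: (1 + 0.056/365)^365 − 1 = 5.759%
The highest effective annual rate is Beacon Capital at 6.697%.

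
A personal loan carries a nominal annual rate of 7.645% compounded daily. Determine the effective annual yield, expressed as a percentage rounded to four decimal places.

EAR = (1 + 0.07645/365)^365 − 1.
= 1.079440 − 1 = 7.9440%.

7.9440%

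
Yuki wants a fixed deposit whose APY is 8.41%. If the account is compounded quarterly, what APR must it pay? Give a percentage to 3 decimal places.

8.157%

(1 + r/4)^4 − 1 = 0.0841, so 1 + r/4 = 1.0841^(1/4).
r/4 = 0.020393, so r = 0.081571 = 8.157%.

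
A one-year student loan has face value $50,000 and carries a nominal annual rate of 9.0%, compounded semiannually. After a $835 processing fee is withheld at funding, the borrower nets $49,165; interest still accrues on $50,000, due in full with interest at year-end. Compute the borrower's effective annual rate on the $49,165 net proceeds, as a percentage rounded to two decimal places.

11.06%

Amount owed after one year: 50,000 × (1 + 0.090/2)^2 = 50,000 × 1.092025 = $54,601.25.
Effective rate on net proceeds: 54,601.25 / 49,165 − 1 = 0.110572 = 11.06%.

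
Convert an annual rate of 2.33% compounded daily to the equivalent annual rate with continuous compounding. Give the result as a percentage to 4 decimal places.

2.3299%

EAR = (1 + 0.0233/365)^365 − 1 = 0.023573.
Equivalent continuous rate: r = ln(1 + 0.023573) = 0.023299 = 2.3299%.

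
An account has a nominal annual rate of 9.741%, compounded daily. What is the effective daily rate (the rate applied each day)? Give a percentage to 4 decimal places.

0.0267%

With a nominal annual rate compounded daily, the periodic rate is the nominal rate divided by 365.
i = 0.09741 / 365 = 0.0002669 = 0.0267%.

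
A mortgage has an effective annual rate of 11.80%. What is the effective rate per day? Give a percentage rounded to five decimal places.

The per-day rate i satisfies (1 + i)^365 = 1 + 0.1180.
i = 1.1180^(1/365) − 1 = 0.0003056 = 0.03056%.

0.03056%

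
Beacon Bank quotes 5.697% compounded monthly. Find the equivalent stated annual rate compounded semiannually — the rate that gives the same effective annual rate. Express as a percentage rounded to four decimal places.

5.7650%

EAR = (1 + 0.05697/12)^12 − 1 = 0.058481.
Solve (1 + r/2)^2 = 1.058481: r/2 = 1.058481^(1/2) − 1 = 0.028825, so r = 0.057650 = 5.7650%.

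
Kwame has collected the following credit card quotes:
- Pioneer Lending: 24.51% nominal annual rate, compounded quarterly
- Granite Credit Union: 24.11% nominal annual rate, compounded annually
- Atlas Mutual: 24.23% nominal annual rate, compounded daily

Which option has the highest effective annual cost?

Atlas Mutual

Pioneer Lending: (1 + 0.2451/4)^4 − 1 = 26.856%
Granite Credit Union: compounded annually, EAR = 24.110%
Atlas Mutual: (1 + 0.2423/365)^365 − 1 = 27.407%
The highest effective annual rate is Atlas Mutual at 27.407%.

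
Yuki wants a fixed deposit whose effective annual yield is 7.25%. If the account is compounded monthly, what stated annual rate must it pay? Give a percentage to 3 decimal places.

(1 + r/12)^12 − 1 = 0.0725, so 1 + r/12 = 1.0725^(1/12).
r/12 = 0.005850, so r = 0.070197 = 7.020%.

7.020%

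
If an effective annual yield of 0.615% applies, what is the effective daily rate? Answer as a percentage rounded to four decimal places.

The per-day rate i satisfies (1 + i)^365 = 1 + 0.00615.
i = 1.00615^(1/365) − 1 = 0.0000168 = 0.0017%.

0.0017%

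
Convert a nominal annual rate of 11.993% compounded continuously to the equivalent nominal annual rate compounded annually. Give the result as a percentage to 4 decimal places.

12.7418%

EAR under continuous compounding: e^0.11993 − 1 = 0.127418.
Compounded annually, the equivalent nominal rate is the EAR itself: 12.7418%.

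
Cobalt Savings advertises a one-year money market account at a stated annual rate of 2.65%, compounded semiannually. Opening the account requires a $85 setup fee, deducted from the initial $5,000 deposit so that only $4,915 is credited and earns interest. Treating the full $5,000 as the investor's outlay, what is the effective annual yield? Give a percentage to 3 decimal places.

Value after one year: 4,915 × (1 + 0.0265/2)^2 = 4,915 × 1.026676 = $5,046.11.
Effective yield on the $5,000 outlay: 5,046.11 / 5,000 − 1 = 0.009222 = 0.922%.

0.922%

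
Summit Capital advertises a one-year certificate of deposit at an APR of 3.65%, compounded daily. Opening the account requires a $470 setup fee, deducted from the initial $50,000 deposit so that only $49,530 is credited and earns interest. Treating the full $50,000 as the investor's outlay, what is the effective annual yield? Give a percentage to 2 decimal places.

Value after one year: 49,530 × (1 + 0.0365/365)^365 = 49,530 × 1.037172 = $51,371.15.
Effective yield on the $50,000 outlay: 51,371.15 / 50,000 − 1 = 0.027423 = 2.74%.

2.74%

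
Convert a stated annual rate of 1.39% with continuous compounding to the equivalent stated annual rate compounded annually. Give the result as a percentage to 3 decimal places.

1.400%

EAR under continuous compounding: e^0.0139 − 1 = 0.013997.
Compounded annually, the equivalent nominal rate is the EAR itself: 1.400%.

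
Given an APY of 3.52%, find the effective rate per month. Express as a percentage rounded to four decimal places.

0.2887%

The per-month rate i satisfies (1 + i)^12 = 1 + 0.0352.
i = 1.0352^(1/12) − 1 = 0.0028870 = 0.2887%.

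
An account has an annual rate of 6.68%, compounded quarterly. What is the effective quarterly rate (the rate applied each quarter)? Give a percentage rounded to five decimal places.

With a nominal annual rate compounded quarterly, the periodic rate is the nominal rate divided by 4.
i = 0.0668 / 4 = 0.0167000 = 1.67000%.

1.67000%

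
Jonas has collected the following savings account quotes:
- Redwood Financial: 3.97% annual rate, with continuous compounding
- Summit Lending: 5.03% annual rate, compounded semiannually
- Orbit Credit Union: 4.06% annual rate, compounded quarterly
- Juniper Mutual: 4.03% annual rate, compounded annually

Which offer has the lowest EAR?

Redwood Financial: e^0.0397 − 1 = 4.050%
Summit Lending: (1 + 0.0503/2)^2 − 1 = 5.093%
Orbit Credit Union: (1 + 0.0406/4)^4 − 1 = 4.122%
Juniper Mutual: compounded annually, EAR = 4.030%
The lowest effective annual rate is Juniper Mutual at 4.030%.

Juniper Mutual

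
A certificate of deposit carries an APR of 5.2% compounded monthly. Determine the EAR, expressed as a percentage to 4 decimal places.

5.3257%

EAR = (1 + 0.052/12)^12 − 1.
= 1.053257 − 1 = 5.3257%.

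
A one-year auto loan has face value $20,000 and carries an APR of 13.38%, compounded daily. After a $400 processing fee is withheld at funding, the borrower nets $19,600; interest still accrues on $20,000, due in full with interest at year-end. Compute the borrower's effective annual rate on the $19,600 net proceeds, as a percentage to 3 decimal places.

16.647%

Amount owed after one year: 20,000 × (1 + 0.1338/365)^365 = 20,000 × 1.143136 = $22,862.72.
Effective rate on net proceeds: 22,862.72 / 19,600 − 1 = 0.166465 = 16.647%.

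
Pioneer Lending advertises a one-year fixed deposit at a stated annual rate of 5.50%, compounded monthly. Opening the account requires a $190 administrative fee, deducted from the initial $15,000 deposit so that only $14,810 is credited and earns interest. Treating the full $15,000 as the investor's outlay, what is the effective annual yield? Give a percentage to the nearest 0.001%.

4.303%

Value after one year: 14,810 × (1 + 0.0550/12)^12 = 14,810 × 1.056408 = $15,645.40.
Effective yield on the $15,000 outlay: 15,645.40 / 15,000 − 1 = 0.043027 = 4.303%.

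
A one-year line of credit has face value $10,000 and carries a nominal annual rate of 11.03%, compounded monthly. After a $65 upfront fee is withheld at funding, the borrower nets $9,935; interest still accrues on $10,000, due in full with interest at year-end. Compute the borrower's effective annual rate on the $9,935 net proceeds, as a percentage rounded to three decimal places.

12.335%

Amount owed after one year: 10,000 × (1 + 0.1103/12)^12 = 10,000 × 1.116051 = $11,160.51.
Effective rate on net proceeds: 11,160.51 / 9,935 − 1 = 0.123352 = 12.335%.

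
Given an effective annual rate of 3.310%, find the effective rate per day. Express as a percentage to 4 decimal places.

The per-day rate i satisfies (1 + i)^365 = 1 + 0.03310.
i = 1.03310^(1/365) − 1 = 0.0000892 = 0.0089%.

0.0089%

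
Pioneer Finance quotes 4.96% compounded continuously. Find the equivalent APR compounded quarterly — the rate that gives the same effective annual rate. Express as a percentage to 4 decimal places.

EAR under continuous compounding: e^0.0496 − 1 = 0.050851.
Solve (1 + r/4)^4 = 1.050851: r/4 = 1.050851^(1/4) − 1 = 0.012477, so r = 0.049909 = 4.9909%.

4.9909%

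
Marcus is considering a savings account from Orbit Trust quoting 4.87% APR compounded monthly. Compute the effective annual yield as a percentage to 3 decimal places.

EAR = (1 + 0.0487/12)^12 − 1.
= (1 + 0.004058)^12 − 1 = 1.049802 − 1 = 4.980%.

4.980%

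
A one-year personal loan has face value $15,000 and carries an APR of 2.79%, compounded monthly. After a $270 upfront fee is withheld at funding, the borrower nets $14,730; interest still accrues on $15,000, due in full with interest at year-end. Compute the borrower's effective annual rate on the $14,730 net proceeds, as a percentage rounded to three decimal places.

4.711%

Amount owed after one year: 15,000 × (1 + 0.0279/12)^12 = 15,000 × 1.028260 = $15,423.89.
Effective rate on net proceeds: 15,423.89 / 14,730 − 1 = 0.047107 = 4.711%.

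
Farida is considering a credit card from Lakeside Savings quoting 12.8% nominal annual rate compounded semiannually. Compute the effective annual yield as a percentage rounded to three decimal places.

13.210%

EAR = (1 + 0.128/2)^2 − 1.
= (1 + 0.064000)^2 − 1 = 1.132096 − 1 = 13.210%.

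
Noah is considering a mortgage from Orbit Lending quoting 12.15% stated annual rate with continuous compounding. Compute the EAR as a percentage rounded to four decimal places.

12.9189%

With continuous compounding, EAR = e^0.1215 − 1.
e^0.1215 = 1.129189, so EAR = 0.129189 = 12.9189%.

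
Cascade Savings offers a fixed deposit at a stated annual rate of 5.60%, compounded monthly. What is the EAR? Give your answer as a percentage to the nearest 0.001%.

EAR = (1 + 0.0560/12)^12 − 1.
= 1.057460 − 1 = 5.746%.

5.746%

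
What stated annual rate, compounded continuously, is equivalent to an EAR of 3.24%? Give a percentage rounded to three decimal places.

3.189%

Continuous: nominal r satisfies e^r − 1 = 0.0324.
r = ln(1 + 0.0324) = ln(1.0324) = 0.031886 = 3.189%.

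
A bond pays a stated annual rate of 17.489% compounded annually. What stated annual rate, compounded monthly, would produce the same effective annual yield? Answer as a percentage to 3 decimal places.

16.226%

Compounded annually, EAR = nominal = 0.174890.
Solve (1 + r/12)^12 = 1.174890: r/12 = 1.174890^(1/12) − 1 = 0.013522, so r = 0.162262 = 16.226%.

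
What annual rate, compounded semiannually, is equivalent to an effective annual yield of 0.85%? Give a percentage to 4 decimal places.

0.8482%

(1 + r/2)^2 − 1 = 0.0085, so 1 + r/2 = 1.0085^(1/2).
r/2 = 0.004241, so r = 0.008482 = 0.8482%.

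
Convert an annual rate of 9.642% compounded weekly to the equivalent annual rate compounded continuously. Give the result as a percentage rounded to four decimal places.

9.6331%

EAR = (1 + 0.09642/52)^52 − 1 = 0.101123.
Equivalent continuous rate: r = ln(1 + 0.101123) = 0.096331 = 9.6331%.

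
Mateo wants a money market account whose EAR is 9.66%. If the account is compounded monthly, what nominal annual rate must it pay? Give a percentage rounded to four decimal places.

(1 + r/12)^12 − 1 = 0.0966, so 1 + r/12 = 1.0966^(1/12).
r/12 = 0.007714, so r = 0.092570 = 9.2570%.

9.2570%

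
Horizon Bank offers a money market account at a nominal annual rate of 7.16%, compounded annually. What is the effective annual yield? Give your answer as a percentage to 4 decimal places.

Annual compounding means the effective rate equals the nominal rate: 7.1600%.

7.1600%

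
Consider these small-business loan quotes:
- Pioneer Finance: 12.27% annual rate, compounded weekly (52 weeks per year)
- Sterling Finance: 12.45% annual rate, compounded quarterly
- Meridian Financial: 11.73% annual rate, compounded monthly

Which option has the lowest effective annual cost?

Meridian Financial

Pioneer Finance: (1 + 0.1227/52)^52 − 1 = 13.038%
Sterling Finance: (1 + 0.1245/4)^4 − 1 = 13.043%
Meridian Financial: (1 + 0.1173/12)^12 − 1 = 12.382%
The lowest effective annual rate is Meridian Financial at 12.382%.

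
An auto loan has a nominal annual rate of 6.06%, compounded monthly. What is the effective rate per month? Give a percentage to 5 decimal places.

0.50500%

With a nominal annual rate compounded monthly, the periodic rate is the nominal rate divided by 12.
i = 0.0606 / 12 = 0.0050500 = 0.50500%.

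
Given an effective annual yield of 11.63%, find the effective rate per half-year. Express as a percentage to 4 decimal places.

The per-half-year rate i satisfies (1 + i)^2 = 1 + 0.1163.
i = 1.1163^(1/2) − 1 = 0.0565510 = 5.6551%.

5.6551%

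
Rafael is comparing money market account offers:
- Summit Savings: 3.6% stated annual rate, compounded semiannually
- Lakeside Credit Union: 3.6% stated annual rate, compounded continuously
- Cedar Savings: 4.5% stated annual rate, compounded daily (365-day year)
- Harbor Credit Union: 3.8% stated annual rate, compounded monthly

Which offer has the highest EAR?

Summit Savings: (1 + 0.036/2)^2 − 1 = 3.632%
Lakeside Credit Union: e^0.036 − 1 = 3.666%
Cedar Savings: (1 + 0.045/365)^365 − 1 = 4.602%
Harbor Credit Union: (1 + 0.038/12)^12 − 1 = 3.867%
The highest effective annual rate is Cedar Savings at 4.602%.

Cedar Savings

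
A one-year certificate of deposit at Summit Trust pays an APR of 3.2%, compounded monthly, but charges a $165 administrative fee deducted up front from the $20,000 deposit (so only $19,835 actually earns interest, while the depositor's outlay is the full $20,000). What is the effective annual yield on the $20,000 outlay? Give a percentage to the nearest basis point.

2.40%

Value after one year: 19,835 × (1 + 0.032/12)^12 = 19,835 × 1.032474 = $20,479.11.
Effective yield on the $20,000 outlay: 20,479.11 / 20,000 − 1 = 0.023956 = 2.40%.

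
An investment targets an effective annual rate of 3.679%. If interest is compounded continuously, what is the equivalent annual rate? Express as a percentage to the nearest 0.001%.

Continuous: nominal r satisfies e^r − 1 = 0.03679.
r = ln(1 + 0.03679) = ln(1.03679) = 0.036129 = 3.613%.

3.613%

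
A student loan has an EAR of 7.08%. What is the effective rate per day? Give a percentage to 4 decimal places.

The per-day rate i satisfies (1 + i)^365 = 1 + 0.0708.
i = 1.0708^(1/365) − 1 = 0.0001874 = 0.0187%.

0.0187%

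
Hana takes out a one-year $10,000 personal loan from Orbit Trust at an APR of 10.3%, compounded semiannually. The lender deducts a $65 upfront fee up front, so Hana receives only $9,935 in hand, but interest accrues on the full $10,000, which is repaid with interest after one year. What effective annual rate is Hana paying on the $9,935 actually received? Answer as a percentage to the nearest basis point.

Amount owed after one year: 10,000 × (1 + 0.103/2)^2 = 10,000 × 1.105652 = $11,056.52.
Effective rate on net proceeds: 11,056.52 / 9,935 − 1 = 0.112886 = 11.29%.

11.29%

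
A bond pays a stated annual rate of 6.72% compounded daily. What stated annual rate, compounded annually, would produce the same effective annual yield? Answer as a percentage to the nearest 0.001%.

6.950%

EAR = (1 + 0.0672/365)^365 − 1 = 0.069503.
Compounded annually, the equivalent nominal rate is the EAR itself: 6.950%.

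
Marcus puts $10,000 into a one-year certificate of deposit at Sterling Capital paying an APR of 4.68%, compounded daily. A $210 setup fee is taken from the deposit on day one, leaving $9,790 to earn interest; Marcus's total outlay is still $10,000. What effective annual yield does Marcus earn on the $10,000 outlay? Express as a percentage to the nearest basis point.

Value after one year: 9,790 × (1 + 0.0468/365)^365 = 9,790 × 1.047909 = $10,259.03.
Effective yield on the $10,000 outlay: 10,259.03 / 10,000 − 1 = 0.025903 = 2.59%.

2.59%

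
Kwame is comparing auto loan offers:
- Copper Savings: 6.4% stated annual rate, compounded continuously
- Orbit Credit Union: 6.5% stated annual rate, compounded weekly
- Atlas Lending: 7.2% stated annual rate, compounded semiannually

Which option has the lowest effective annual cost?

Copper Savings: e^0.064 − 1 = 6.609%
Orbit Credit Union: (1 + 0.065/52)^52 − 1 = 6.712%
Atlas Lending: (1 + 0.072/2)^2 − 1 = 7.330%
The lowest effective annual rate is Copper Savings at 6.609%.

Copper Savings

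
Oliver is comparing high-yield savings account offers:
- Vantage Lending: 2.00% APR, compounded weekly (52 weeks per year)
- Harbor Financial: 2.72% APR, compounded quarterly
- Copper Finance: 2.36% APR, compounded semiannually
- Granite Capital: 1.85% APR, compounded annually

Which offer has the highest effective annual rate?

Harbor Financial

Vantage Lending: (1 + 0.0200/52)^52 − 1 = 2.020%
Harbor Financial: (1 + 0.0272/4)^4 − 1 = 2.748%
Copper Finance: (1 + 0.0236/2)^2 − 1 = 2.374%
Granite Capital: compounded annually, EAR = 1.850%
The highest effective annual rate is Harbor Financial at 2.748%.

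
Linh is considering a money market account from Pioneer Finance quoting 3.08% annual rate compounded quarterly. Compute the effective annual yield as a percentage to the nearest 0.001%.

3.116%

EAR = (1 + 0.0308/4)^4 − 1.
= (1 + 0.007700)^4 − 1 = 1.031158 − 1 = 3.116%.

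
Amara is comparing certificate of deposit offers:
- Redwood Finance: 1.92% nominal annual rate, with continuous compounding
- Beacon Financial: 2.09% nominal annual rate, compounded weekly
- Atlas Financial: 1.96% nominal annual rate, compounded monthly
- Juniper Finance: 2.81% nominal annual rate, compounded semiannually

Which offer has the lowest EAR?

Redwood Finance: e^0.0192 − 1 = 1.939%
Beacon Financial: (1 + 0.0209/52)^52 − 1 = 2.112%
Atlas Financial: (1 + 0.0196/12)^12 − 1 = 1.978%
Juniper Finance: (1 + 0.0281/2)^2 − 1 = 2.830%
The lowest effective annual rate is Redwood Finance at 1.939%.

Redwood Finance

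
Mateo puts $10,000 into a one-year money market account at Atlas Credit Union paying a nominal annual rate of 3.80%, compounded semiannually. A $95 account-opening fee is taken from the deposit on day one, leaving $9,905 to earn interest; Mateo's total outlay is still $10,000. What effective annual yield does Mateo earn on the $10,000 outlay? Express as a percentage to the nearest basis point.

2.85%

Value after one year: 9,905 × (1 + 0.0380/2)^2 = 9,905 × 1.038361 = $10,284.97.
Effective yield on the $10,000 outlay: 10,284.97 / 10,000 − 1 = 0.028497 = 2.85%.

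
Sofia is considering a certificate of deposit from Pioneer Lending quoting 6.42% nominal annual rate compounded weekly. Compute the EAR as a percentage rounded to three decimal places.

6.626%

EAR = (1 + 0.0642/52)^52 − 1.
= 1.066263 − 1 = 6.626%.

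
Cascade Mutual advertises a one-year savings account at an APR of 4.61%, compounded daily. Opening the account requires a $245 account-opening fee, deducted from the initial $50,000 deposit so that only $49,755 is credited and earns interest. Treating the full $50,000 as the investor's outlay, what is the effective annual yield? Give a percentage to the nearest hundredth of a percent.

4.20%

Value after one year: 49,755 × (1 + 0.0461/365)^365 = 49,755 × 1.047176 = $52,102.25.
Effective yield on the $50,000 outlay: 52,102.25 / 50,000 − 1 = 0.042045 = 4.20%.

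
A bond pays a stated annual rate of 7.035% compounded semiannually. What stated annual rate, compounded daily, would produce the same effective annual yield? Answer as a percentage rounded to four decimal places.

6.9148%

EAR = (1 + 0.07035/2)^2 − 1 = 0.071587.
Solve (1 + r/365)^365 = 1.071587: r/365 = 1.071587^(1/365) − 1 = 0.000189, so r = 0.069148 = 6.9148%.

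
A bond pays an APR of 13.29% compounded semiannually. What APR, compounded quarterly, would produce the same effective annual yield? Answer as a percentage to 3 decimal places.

13.076%

EAR = (1 + 0.1329/2)^2 − 1 = 0.137316.
Solve (1 + r/4)^4 = 1.137316: r/4 = 1.137316^(1/4) − 1 = 0.032691, so r = 0.130763 = 13.076%.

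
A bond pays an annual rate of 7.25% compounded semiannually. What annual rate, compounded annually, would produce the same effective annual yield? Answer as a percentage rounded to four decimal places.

EAR = (1 + 0.0725/2)^2 − 1 = 0.073814.
Compounded annually, the equivalent nominal rate is the EAR itself: 7.3814%.

7.3814%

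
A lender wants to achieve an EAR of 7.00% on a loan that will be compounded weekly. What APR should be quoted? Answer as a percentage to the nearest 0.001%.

6.770%

(1 + r/52)^52 − 1 = 0.0700, so 1 + r/52 = 1.0700^(1/52).
r/52 = 0.001302, so r = 0.067703 = 6.770%.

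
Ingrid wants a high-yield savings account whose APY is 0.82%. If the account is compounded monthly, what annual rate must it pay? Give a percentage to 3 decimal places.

(1 + r/12)^12 − 1 = 0.0082, so 1 + r/12 = 1.0082^(1/12).
r/12 = 0.000681, so r = 0.008169 = 0.817%.

0.817%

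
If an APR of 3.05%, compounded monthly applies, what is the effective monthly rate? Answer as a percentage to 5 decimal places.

0.25417%

With a nominal annual rate compounded monthly, the periodic rate is the nominal rate divided by 12.
i = 0.0305 / 12 = 0.0025417 = 0.25417%.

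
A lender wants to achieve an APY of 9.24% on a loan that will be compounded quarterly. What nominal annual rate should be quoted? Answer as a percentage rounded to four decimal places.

(1 + r/4)^4 − 1 = 0.0924, so 1 + r/4 = 1.0924^(1/4).
r/4 = 0.022340, so r = 0.089361 = 8.9361%.

8.9361%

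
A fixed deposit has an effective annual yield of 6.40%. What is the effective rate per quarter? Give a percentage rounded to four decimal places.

The per-quarter rate i satisfies (1 + i)^4 = 1 + 0.0640.
i = 1.0640^(1/4) − 1 = 0.0156297 = 1.5630%.

1.5630%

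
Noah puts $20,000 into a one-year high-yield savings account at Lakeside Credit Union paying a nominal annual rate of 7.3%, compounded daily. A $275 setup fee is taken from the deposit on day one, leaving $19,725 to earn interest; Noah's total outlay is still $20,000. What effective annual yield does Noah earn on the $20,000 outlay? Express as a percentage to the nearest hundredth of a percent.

6.09%

Value after one year: 19,725 × (1 + 0.073/365)^365 = 19,725 × 1.075723 = $21,218.63.
Effective yield on the $20,000 outlay: 21,218.63 / 20,000 − 1 = 0.060931 = 6.09%.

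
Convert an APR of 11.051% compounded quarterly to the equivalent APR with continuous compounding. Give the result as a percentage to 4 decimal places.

EAR = (1 + 0.11051/4)^4 − 1 = 0.115175.
Equivalent continuous rate: r = ln(1 + 0.115175) = 0.109011 = 10.9011%.

10.9011%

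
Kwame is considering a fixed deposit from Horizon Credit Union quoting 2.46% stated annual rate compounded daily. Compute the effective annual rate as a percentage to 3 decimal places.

2.490%

EAR = (1 + 0.0246/365)^365 − 1.
= (1 + 0.000067)^365 − 1 = 1.024904 − 1 = 2.490%.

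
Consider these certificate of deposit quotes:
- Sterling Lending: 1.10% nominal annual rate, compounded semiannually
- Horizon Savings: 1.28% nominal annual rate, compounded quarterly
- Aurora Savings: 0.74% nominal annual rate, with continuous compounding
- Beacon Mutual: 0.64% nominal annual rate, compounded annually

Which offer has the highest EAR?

Horizon Savings

Sterling Lending: (1 + 0.0110/2)^2 − 1 = 1.103%
Horizon Savings: (1 + 0.0128/4)^4 − 1 = 1.286%
Aurora Savings: e^0.0074 − 1 = 0.743%
Beacon Mutual: compounded annually, EAR = 0.640%
The highest effective annual rate is Horizon Savings at 1.286%.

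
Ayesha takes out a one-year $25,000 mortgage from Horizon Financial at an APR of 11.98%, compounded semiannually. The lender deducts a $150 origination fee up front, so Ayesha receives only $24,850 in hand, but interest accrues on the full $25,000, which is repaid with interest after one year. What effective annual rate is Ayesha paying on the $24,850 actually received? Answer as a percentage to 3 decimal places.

Amount owed after one year: 25,000 × (1 + 0.1198/2)^2 = 25,000 × 1.123388 = $28,084.70.
Effective rate on net proceeds: 28,084.70 / 24,850 − 1 = 0.130169 = 13.017%.

13.017%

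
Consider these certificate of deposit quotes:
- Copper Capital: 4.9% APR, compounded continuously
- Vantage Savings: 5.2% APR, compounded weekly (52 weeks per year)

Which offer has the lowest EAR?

Copper Capital: e^0.049 − 1 = 5.022%
Vantage Savings: (1 + 0.052/52)^52 − 1 = 5.335%
The lowest effective annual rate is Copper Capital at 5.022%.

Copper Capital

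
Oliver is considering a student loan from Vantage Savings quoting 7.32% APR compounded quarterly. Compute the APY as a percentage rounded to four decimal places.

EAR = (1 + 0.0732/4)^4 − 1.
= 1.075234 − 1 = 7.5234%.

7.5234%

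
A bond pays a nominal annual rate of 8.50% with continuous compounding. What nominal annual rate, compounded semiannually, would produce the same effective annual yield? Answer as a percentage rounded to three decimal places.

8.683%

EAR under continuous compounding: e^0.0850 − 1 = 0.088717.
Solve (1 + r/2)^2 = 1.088717: r/2 = 1.088717^(1/2) − 1 = 0.043416, so r = 0.086832 = 8.683%.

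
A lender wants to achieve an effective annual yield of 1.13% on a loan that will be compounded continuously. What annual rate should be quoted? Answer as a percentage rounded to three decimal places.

Continuous: nominal r satisfies e^r − 1 = 0.0113.
r = ln(1 + 0.0113) = ln(1.0113) = 0.011237 = 1.124%.

1.124%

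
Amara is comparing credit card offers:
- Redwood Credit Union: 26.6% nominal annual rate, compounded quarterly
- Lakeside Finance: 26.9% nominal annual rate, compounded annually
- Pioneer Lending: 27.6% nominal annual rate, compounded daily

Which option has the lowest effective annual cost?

Lakeside Finance

Redwood Credit Union: (1 + 0.266/4)^4 − 1 = 29.373%
Lakeside Finance: compounded annually, EAR = 26.900%
Pioneer Lending: (1 + 0.276/365)^365 − 1 = 31.771%
The lowest effective annual rate is Lakeside Finance at 26.900%.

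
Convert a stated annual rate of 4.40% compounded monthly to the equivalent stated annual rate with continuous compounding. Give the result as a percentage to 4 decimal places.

4.3920%

EAR = (1 + 0.0440/12)^12 − 1 = 0.044898.
Equivalent continuous rate: r = ln(1 + 0.044898) = 0.043920 = 4.3920%.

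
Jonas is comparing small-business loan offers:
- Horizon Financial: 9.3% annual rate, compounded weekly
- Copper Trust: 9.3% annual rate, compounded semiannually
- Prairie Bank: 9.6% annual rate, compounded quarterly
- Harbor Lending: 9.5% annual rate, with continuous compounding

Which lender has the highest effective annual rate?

Horizon Financial: (1 + 0.093/52)^52 − 1 = 9.737%
Copper Trust: (1 + 0.093/2)^2 − 1 = 9.516%
Prairie Bank: (1 + 0.096/4)^4 − 1 = 9.951%
Harbor Lending: e^0.095 − 1 = 9.966%
The highest effective annual rate is Harbor Lending at 9.966%.

Harbor Lending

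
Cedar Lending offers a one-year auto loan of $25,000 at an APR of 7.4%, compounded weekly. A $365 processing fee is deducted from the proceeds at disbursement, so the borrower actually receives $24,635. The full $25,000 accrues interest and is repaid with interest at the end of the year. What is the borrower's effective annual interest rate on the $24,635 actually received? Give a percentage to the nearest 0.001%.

9.270%

Amount owed after one year: 25,000 × (1 + 0.074/52)^52 = 25,000 × 1.076750 = $26,918.75.
Effective rate on net proceeds: 26,918.75 / 24,635 − 1 = 0.092704 = 9.270%.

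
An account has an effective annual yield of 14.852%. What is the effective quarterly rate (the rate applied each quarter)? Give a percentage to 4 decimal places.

The per-quarter rate i satisfies (1 + i)^4 = 1 + 0.14852.
i = 1.14852^(1/4) − 1 = 0.0352247 = 3.5225%.

3.5225%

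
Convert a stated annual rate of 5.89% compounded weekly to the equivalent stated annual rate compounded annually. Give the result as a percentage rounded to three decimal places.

6.063%

EAR = (1 + 0.0589/52)^52 − 1 = 0.060634.
Compounded annually, the equivalent nominal rate is the EAR itself: 6.063%.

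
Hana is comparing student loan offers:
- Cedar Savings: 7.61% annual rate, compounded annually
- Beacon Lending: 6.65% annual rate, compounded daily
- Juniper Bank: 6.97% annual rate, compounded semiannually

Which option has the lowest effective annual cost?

Beacon Lending

Cedar Savings: compounded annually, EAR = 7.610%
Beacon Lending: (1 + 0.0665/365)^365 − 1 = 6.875%
Juniper Bank: (1 + 0.0697/2)^2 − 1 = 7.091%
The lowest effective annual rate is Beacon Lending at 6.875%.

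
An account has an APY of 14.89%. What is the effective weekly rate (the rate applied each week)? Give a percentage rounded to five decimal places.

The per-week rate i satisfies (1 + i)^52 = 1 + 0.1489.
i = 1.1489^(1/52) − 1 = 0.0026729 = 0.26729%.

0.26729%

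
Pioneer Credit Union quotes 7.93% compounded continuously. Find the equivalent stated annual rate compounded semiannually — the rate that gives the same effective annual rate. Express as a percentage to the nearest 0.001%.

EAR under continuous compounding: e^0.0793 − 1 = 0.082529.
Solve (1 + r/2)^2 = 1.082529: r/2 = 1.082529^(1/2) − 1 = 0.040447, so r = 0.080893 = 8.089%.

8.089%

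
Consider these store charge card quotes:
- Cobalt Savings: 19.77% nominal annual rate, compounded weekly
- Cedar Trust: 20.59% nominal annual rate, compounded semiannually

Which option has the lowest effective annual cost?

Cedar Trust

Cobalt Savings: (1 + 0.1977/52)^52 − 1 = 21.814%
Cedar Trust: (1 + 0.2059/2)^2 − 1 = 21.650%
The lowest effective annual rate is Cedar Trust at 21.650%.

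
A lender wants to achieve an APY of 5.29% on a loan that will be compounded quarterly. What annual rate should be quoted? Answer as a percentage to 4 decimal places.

5.1882%

(1 + r/4)^4 − 1 = 0.0529, so 1 + r/4 = 1.0529^(1/4).
r/4 = 0.012970, so r = 0.051882 = 5.1882%.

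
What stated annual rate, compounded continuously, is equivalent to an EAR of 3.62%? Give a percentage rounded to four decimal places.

3.5560%

Continuous: nominal r satisfies e^r − 1 = 0.0362.
r = ln(1 + 0.0362) = ln(1.0362) = 0.035560 = 3.5560%.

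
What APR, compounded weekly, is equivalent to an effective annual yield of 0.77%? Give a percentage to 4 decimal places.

(1 + r/52)^52 − 1 = 0.0077, so 1 + r/52 = 1.0077^(1/52).
r/52 = 0.000148, so r = 0.007671 = 0.7671%.

0.7671%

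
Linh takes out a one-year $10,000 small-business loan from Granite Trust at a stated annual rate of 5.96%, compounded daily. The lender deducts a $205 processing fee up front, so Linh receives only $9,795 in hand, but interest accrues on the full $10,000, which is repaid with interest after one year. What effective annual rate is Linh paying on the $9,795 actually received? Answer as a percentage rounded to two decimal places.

8.36%

Amount owed after one year: 10,000 × (1 + 0.0596/365)^365 = 10,000 × 1.061407 = $10,614.07.
Effective rate on net proceeds: 10,614.07 / 9,795 − 1 = 0.083621 = 8.36%.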